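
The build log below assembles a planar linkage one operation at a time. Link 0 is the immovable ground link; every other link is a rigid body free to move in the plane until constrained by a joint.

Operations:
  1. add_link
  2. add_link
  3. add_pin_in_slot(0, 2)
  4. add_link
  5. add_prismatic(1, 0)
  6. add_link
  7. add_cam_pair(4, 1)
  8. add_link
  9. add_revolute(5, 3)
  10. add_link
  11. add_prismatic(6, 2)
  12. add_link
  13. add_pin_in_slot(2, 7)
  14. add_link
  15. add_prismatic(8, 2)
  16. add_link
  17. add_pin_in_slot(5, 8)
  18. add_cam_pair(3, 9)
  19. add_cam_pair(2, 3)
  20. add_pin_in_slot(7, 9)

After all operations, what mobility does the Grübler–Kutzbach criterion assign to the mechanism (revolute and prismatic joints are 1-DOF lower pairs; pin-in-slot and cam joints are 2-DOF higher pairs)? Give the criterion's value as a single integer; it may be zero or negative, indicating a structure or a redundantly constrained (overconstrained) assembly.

M = 12

[1;0;0] (link 0 is ground)
L+ [2;0;0]
L+ [3;0;0]
PS(0,2)∈J2 [3;0;1]
L+ [4;0;1]
P(1,0)∈J1 [4;1;1]
L+ [5;1;1]
C(4,1)∈J2 [5;1;2]
L+ [6;1;2]
R(5,3)∈J1 [6;2;2]
L+ [7;2;2]
P(6,2)∈J1 [7;3;2]
L+ [8;3;2]
PS(2,7)∈J2 [8;3;3]
L+ [9;3;3]
P(8,2)∈J1 [9;4;3]
L+ [10;4;3]
PS(5,8)∈J2 [10;4;4]
C(3,9)∈J2 [10;4;5]
C(2,3)∈J2 [10;4;6]
PS(7,9)∈J2 [10;4;7]
mobility = 27 − 8 − 7 = 12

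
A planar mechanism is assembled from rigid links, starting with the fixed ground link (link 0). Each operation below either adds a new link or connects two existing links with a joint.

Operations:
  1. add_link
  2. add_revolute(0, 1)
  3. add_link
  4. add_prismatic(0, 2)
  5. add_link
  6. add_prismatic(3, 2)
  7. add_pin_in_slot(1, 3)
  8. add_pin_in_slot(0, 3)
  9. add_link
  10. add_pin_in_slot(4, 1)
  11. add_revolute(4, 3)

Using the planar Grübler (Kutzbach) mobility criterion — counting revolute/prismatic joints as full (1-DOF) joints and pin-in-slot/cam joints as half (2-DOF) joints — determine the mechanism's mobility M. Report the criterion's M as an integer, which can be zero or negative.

ground; <1,0,0>
#1 <2,0,0>
R:0↔1 J1 <2,1,0>
#2 <3,1,0>
P:0↔2 J1 <3,2,0>
#3 <4,2,0>
P:3↔2 J1 <4,3,0>
PS:1↔3 J2 <4,3,1>
PS:0↔3 J2 <4,3,2>
#4 <5,3,2>
PS:4↔1 J2 <5,3,3>
R:4↔3 J1 <5,4,3>
3×4 − 2×4 − 1×3 = 1

M = 1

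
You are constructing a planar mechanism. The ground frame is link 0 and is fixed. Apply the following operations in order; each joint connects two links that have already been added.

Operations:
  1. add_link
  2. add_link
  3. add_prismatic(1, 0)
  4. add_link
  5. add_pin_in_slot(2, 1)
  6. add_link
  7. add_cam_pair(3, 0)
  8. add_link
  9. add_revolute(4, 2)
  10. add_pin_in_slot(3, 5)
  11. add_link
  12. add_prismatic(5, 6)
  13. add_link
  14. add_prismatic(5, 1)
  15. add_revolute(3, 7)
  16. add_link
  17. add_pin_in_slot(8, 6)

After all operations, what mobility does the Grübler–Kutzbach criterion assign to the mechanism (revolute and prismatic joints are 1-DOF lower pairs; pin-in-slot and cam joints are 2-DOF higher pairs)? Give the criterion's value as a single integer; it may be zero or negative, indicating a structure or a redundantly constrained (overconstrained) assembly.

link 0 = ground. State L|J1|J2 = 1|0|0
+link1  2|0|0
+link2  3|0|0
P(1,0) f=1→J1  3|1|0
+link3  4|1|0
PS(2,1) f=2→J2  4|1|1
+link4  5|1|1
C(3,0) f=2→J2  5|1|2
+link5  6|1|2
R(4,2) f=1→J1  6|2|2
PS(3,5) f=2→J2  6|2|3
+link6  7|2|3
P(5,6) f=1→J1  7|3|3
+link7  8|3|3
P(5,1) f=1→J1  8|4|3
R(3,7) f=1→J1  8|5|3
+link8  9|5|3
PS(8,6) f=2→J2  9|5|4
M = 3(9−1)−2·5−4 = 24−10−4 = 10

M = 10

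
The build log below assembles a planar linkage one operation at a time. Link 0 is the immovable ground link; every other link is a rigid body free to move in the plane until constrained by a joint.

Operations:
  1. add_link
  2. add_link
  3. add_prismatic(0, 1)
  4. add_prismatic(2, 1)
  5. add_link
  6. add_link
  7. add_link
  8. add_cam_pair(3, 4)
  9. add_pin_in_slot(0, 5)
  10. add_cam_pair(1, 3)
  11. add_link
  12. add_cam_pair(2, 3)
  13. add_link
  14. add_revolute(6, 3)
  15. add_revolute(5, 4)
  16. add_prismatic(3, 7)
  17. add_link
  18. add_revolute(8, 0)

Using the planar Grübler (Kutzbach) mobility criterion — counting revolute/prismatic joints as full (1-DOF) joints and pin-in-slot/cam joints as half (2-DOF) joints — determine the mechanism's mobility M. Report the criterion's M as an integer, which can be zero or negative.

ground; <1,0,0>
#1 <2,0,0>
#2 <3,0,0>
P:0↔1 J1 <3,1,0>
P:2↔1 J1 <3,2,0>
#3 <4,2,0>
#4 <5,2,0>
#5 <6,2,0>
C:3↔4 J2 <6,2,1>
PS:0↔5 J2 <6,2,2>
C:1↔3 J2 <6,2,3>
#6 <7,2,3>
C:2↔3 J2 <7,2,4>
#7 <8,2,4>
R:6↔3 J1 <8,3,4>
R:5↔4 J1 <8,4,4>
P:3↔7 J1 <8,5,4>
#8 <9,5,4>
R:8↔0 J1 <9,6,4>
3×8 − 2×6 − 1×4 = 8

M = 8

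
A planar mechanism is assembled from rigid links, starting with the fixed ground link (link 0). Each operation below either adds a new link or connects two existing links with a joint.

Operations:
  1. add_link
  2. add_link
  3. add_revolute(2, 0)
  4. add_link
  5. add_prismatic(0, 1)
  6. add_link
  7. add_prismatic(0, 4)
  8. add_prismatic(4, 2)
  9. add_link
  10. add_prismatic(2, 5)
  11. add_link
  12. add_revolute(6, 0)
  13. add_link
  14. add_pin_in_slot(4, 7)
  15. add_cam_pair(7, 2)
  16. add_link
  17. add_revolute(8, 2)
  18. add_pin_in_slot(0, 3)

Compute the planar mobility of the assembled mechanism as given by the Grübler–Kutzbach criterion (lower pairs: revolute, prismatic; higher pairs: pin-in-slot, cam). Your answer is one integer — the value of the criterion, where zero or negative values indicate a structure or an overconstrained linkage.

L=1 J1=0 J2=0
add link → L=2 J1=0 J2=0
add link → L=3 J1=0 J2=0
R@2,0 dof=1 J1 → L=3 J1=1 J2=0
add link → L=4 J1=1 J2=0
P@0,1 dof=1 J1 → L=4 J1=2 J2=0
add link → L=5 J1=2 J2=0
P@0,4 dof=1 J1 → L=5 J1=3 J2=0
P@4,2 dof=1 J1 → L=5 J1=4 J2=0
add link → L=6 J1=4 J2=0
P@2,5 dof=1 J1 → L=6 J1=5 J2=0
add link → L=7 J1=5 J2=0
R@6,0 dof=1 J1 → L=7 J1=6 J2=0
add link → L=8 J1=6 J2=0
PS@4,7 dof=2 J2 → L=8 J1=6 J2=1
C@7,2 dof=2 J2 → L=8 J1=6 J2=2
add link → L=9 J1=6 J2=2
R@8,2 dof=1 J1 → L=9 J1=7 J2=2
PS@0,3 dof=2 J2 → L=9 J1=7 J2=3
M=3(L−1)−2J1−J2=3·8−2·7−3=7

M = 7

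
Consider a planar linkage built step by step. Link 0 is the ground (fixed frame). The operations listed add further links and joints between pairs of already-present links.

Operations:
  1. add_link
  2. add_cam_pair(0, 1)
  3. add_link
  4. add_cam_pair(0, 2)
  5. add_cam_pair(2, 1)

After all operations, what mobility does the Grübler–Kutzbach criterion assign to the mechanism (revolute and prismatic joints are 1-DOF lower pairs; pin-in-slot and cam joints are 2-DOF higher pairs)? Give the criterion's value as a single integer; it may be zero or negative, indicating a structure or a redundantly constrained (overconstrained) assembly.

M = 3

link 0 = ground. State L|J1|J2 = 1|0|0
+link1  2|0|0
C(0,1) f=2→J2  2|0|1
+link2  3|0|1
C(0,2) f=2→J2  3|0|2
C(2,1) f=2→J2  3|0|3
M = 3(3−1)−2·0−3 = 6−0−3 = 3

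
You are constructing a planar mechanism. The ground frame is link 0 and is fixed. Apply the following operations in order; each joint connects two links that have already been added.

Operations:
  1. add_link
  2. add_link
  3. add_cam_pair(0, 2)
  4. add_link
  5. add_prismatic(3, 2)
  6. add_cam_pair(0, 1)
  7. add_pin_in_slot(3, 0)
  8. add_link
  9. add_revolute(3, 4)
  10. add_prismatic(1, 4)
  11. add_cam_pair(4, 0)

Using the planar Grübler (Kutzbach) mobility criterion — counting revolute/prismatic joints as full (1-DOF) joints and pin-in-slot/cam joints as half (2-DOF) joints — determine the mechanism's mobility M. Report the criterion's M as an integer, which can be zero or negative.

(L,J1,J2)=(1,0,0); link0 fixed
link1: (2,0,0)
link2: (3,0,0)
C 0-2 [J2]: (3,0,1)
link3: (4,0,1)
P 3-2 [J1]: (4,1,1)
C 0-1 [J2]: (4,1,2)
PS 3-0 [J2]: (4,1,3)
link4: (5,1,3)
R 3-4 [J1]: (5,2,3)
P 1-4 [J1]: (5,3,3)
C 4-0 [J2]: (5,3,4)
Grübler: 3·4 − 2·3 − 4 = 2

M = 2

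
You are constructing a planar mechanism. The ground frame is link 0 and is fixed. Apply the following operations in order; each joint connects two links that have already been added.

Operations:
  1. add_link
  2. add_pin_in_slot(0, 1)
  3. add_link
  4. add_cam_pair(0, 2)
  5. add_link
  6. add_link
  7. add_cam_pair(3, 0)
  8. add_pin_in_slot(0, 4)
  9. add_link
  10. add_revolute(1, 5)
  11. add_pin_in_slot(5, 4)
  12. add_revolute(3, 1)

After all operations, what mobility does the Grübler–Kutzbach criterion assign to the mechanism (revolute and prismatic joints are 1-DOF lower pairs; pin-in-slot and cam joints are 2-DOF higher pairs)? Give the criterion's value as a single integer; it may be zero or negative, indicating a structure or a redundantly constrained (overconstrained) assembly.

link 0 = ground. State L|J1|J2 = 1|0|0
+link1  2|0|0
PS(0,1) f=2→J2  2|0|1
+link2  3|0|1
C(0,2) f=2→J2  3|0|2
+link3  4|0|2
+link4  5|0|2
C(3,0) f=2→J2  5|0|3
PS(0,4) f=2→J2  5|0|4
+link5  6|0|4
R(1,5) f=1→J1  6|1|4
PS(5,4) f=2→J2  6|1|5
R(3,1) f=1→J1  6|2|5
M = 3(6−1)−2·2−5 = 15−4−5 = 6

M = 6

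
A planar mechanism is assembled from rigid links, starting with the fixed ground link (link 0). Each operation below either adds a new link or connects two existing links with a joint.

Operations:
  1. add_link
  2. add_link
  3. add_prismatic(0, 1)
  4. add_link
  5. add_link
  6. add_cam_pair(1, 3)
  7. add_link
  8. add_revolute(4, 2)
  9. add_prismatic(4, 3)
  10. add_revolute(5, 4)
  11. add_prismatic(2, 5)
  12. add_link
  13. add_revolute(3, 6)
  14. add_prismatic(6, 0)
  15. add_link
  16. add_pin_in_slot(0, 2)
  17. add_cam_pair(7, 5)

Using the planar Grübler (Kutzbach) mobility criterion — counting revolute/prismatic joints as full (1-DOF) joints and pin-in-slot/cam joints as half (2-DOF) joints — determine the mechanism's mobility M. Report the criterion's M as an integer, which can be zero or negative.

L=1 J1=0 J2=0
add link → L=2 J1=0 J2=0
add link → L=3 J1=0 J2=0
P@0,1 dof=1 J1 → L=3 J1=1 J2=0
add link → L=4 J1=1 J2=0
add link → L=5 J1=1 J2=0
C@1,3 dof=2 J2 → L=5 J1=1 J2=1
add link → L=6 J1=1 J2=1
R@4,2 dof=1 J1 → L=6 J1=2 J2=1
P@4,3 dof=1 J1 → L=6 J1=3 J2=1
R@5,4 dof=1 J1 → L=6 J1=4 J2=1
P@2,5 dof=1 J1 → L=6 J1=5 J2=1
add link → L=7 J1=5 J2=1
R@3,6 dof=1 J1 → L=7 J1=6 J2=1
P@6,0 dof=1 J1 → L=7 J1=7 J2=1
add link → L=8 J1=7 J2=1
PS@0,2 dof=2 J2 → L=8 J1=7 J2=2
C@7,5 dof=2 J2 → L=8 J1=7 J2=3
M=3(L−1)−2J1−J2=3·7−2·7−3=4

M = 4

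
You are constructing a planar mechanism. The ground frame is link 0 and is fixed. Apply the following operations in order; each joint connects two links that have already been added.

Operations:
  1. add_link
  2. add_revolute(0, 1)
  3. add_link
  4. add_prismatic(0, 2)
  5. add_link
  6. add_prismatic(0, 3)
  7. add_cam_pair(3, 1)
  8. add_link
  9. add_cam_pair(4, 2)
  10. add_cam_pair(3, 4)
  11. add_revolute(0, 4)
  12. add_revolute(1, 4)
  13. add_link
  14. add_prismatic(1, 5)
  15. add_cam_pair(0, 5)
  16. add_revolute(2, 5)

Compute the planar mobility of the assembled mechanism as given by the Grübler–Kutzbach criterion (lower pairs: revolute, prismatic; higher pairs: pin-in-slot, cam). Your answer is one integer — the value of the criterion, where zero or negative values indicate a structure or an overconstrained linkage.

M = -3

[1;0;0] (link 0 is ground)
L+ [2;0;0]
R(0,1)∈J1 [2;1;0]
L+ [3;1;0]
P(0,2)∈J1 [3;2;0]
L+ [4;2;0]
P(0,3)∈J1 [4;3;0]
C(3,1)∈J2 [4;3;1]
L+ [5;3;1]
C(4,2)∈J2 [5;3;2]
C(3,4)∈J2 [5;3;3]
R(0,4)∈J1 [5;4;3]
R(1,4)∈J1 [5;5;3]
L+ [6;5;3]
P(1,5)∈J1 [6;6;3]
C(0,5)∈J2 [6;6;4]
R(2,5)∈J1 [6;7;4]
mobility = 15 − 14 − 4 = -3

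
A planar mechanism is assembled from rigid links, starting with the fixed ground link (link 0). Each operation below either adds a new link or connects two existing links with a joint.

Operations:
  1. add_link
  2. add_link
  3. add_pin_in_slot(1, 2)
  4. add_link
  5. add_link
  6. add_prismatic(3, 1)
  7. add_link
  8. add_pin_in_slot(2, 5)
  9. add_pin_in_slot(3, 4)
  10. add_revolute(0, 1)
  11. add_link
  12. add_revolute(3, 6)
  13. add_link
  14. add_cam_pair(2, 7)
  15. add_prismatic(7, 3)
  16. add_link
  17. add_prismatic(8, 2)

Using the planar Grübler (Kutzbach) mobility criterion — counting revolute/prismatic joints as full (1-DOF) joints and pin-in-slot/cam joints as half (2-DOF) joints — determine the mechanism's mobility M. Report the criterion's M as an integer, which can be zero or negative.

L=1 J1=0 J2=0
add link → L=2 J1=0 J2=0
add link → L=3 J1=0 J2=0
PS@1,2 dof=2 J2 → L=3 J1=0 J2=1
add link → L=4 J1=0 J2=1
add link → L=5 J1=0 J2=1
P@3,1 dof=1 J1 → L=5 J1=1 J2=1
add link → L=6 J1=1 J2=1
PS@2,5 dof=2 J2 → L=6 J1=1 J2=2
PS@3,4 dof=2 J2 → L=6 J1=1 J2=3
R@0,1 dof=1 J1 → L=6 J1=2 J2=3
add link → L=7 J1=2 J2=3
R@3,6 dof=1 J1 → L=7 J1=3 J2=3
add link → L=8 J1=3 J2=3
C@2,7 dof=2 J2 → L=8 J1=3 J2=4
P@7,3 dof=1 J1 → L=8 J1=4 J2=4
add link → L=9 J1=4 J2=4
P@8,2 dof=1 J1 → L=9 J1=5 J2=4
M=3(L−1)−2J1−J2=3·8−2·5−4=10

M = 10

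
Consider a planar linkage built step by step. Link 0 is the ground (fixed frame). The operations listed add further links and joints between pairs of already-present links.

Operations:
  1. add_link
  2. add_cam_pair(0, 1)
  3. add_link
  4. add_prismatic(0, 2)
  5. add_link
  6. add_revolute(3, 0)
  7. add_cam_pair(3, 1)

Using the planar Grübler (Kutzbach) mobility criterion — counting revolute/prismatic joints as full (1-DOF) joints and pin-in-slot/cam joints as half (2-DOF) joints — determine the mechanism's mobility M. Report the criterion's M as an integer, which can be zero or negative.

ground; <1,0,0>
#1 <2,0,0>
C:0↔1 J2 <2,0,1>
#2 <3,0,1>
P:0↔2 J1 <3,1,1>
#3 <4,1,1>
R:3↔0 J1 <4,2,1>
C:3↔1 J2 <4,2,2>
3×3 − 2×2 − 1×2 = 3

M = 3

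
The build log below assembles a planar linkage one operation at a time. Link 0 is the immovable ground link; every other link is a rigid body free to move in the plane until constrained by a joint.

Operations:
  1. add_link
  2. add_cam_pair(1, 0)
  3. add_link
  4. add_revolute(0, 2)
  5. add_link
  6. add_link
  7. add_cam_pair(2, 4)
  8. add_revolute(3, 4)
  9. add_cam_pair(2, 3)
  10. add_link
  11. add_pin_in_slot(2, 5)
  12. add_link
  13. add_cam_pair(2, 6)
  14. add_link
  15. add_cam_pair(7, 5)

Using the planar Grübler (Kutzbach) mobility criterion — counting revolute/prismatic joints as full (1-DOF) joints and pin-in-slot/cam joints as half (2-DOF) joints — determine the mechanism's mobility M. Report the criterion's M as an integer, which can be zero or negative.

M = 11

link 0 = ground. State L|J1|J2 = 1|0|0
+link1  2|0|0
C(1,0) f=2→J2  2|0|1
+link2  3|0|1
R(0,2) f=1→J1  3|1|1
+link3  4|1|1
+link4  5|1|1
C(2,4) f=2→J2  5|1|2
R(3,4) f=1→J1  5|2|2
C(2,3) f=2→J2  5|2|3
+link5  6|2|3
PS(2,5) f=2→J2  6|2|4
+link6  7|2|4
C(2,6) f=2→J2  7|2|5
+link7  8|2|5
C(7,5) f=2→J2  8|2|6
M = 3(8−1)−2·2−6 = 21−4−6 = 11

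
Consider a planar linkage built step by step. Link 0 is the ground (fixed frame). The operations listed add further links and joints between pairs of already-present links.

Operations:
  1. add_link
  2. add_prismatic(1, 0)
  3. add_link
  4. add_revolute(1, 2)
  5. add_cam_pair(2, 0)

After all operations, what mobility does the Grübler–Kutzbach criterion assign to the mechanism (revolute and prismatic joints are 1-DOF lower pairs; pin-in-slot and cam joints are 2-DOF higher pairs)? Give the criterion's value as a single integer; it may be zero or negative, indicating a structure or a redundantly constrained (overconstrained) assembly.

M = 1

(L,J1,J2)=(1,0,0); link0 fixed
link1: (2,0,0)
P 1-0 [J1]: (2,1,0)
link2: (3,1,0)
R 1-2 [J1]: (3,2,0)
C 2-0 [J2]: (3,2,1)
Grübler: 3·2 − 2·2 − 1 = 1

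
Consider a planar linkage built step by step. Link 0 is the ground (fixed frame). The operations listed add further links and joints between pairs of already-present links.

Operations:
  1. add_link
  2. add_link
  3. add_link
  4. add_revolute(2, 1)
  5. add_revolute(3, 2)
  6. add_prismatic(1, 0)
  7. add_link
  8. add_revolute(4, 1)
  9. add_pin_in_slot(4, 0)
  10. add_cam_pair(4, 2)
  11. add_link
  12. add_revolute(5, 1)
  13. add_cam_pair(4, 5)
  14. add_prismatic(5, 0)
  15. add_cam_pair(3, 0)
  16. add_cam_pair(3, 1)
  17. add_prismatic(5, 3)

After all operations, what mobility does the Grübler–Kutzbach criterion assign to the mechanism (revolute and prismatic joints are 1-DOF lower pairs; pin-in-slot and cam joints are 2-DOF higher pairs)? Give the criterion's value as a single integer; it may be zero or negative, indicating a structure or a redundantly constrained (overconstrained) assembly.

M = -4

link 0 = ground. State L|J1|J2 = 1|0|0
+link1  2|0|0
+link2  3|0|0
+link3  4|0|0
R(2,1) f=1→J1  4|1|0
R(3,2) f=1→J1  4|2|0
P(1,0) f=1→J1  4|3|0
+link4  5|3|0
R(4,1) f=1→J1  5|4|0
PS(4,0) f=2→J2  5|4|1
C(4,2) f=2→J2  5|4|2
+link5  6|4|2
R(5,1) f=1→J1  6|5|2
C(4,5) f=2→J2  6|5|3
P(5,0) f=1→J1  6|6|3
C(3,0) f=2→J2  6|6|4
C(3,1) f=2→J2  6|6|5
P(5,3) f=1→J1  6|7|5
M = 3(6−1)−2·7−5 = 15−14−5 = -4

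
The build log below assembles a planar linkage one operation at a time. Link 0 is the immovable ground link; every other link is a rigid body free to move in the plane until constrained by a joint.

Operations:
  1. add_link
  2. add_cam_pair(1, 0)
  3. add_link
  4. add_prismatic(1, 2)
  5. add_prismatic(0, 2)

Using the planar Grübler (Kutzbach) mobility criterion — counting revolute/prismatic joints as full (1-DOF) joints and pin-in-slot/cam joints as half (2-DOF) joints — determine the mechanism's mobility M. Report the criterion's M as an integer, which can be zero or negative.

M = 1

link 0 = ground. State L|J1|J2 = 1|0|0
+link1  2|0|0
C(1,0) f=2→J2  2|0|1
+link2  3|0|1
P(1,2) f=1→J1  3|1|1
P(0,2) f=1→J1  3|2|1
M = 3(3−1)−2·2−1 = 6−4−1 = 1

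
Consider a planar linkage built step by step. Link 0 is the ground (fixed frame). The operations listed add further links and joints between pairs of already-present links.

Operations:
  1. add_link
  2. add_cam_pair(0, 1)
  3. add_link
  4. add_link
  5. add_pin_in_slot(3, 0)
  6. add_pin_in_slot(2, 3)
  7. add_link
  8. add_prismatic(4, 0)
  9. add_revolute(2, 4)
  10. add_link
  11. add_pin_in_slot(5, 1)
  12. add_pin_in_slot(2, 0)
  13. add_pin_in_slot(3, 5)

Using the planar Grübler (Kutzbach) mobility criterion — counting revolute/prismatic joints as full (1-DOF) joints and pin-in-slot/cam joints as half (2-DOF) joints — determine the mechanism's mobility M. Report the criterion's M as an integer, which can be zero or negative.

M = 5

L=1 J1=0 J2=0
add link → L=2 J1=0 J2=0
C@0,1 dof=2 J2 → L=2 J1=0 J2=1
add link → L=3 J1=0 J2=1
add link → L=4 J1=0 J2=1
PS@3,0 dof=2 J2 → L=4 J1=0 J2=2
PS@2,3 dof=2 J2 → L=4 J1=0 J2=3
add link → L=5 J1=0 J2=3
P@4,0 dof=1 J1 → L=5 J1=1 J2=3
R@2,4 dof=1 J1 → L=5 J1=2 J2=3
add link → L=6 J1=2 J2=3
PS@5,1 dof=2 J2 → L=6 J1=2 J2=4
PS@2,0 dof=2 J2 → L=6 J1=2 J2=5
PS@3,5 dof=2 J2 → L=6 J1=2 J2=6
M=3(L−1)−2J1−J2=3·5−2·2−6=5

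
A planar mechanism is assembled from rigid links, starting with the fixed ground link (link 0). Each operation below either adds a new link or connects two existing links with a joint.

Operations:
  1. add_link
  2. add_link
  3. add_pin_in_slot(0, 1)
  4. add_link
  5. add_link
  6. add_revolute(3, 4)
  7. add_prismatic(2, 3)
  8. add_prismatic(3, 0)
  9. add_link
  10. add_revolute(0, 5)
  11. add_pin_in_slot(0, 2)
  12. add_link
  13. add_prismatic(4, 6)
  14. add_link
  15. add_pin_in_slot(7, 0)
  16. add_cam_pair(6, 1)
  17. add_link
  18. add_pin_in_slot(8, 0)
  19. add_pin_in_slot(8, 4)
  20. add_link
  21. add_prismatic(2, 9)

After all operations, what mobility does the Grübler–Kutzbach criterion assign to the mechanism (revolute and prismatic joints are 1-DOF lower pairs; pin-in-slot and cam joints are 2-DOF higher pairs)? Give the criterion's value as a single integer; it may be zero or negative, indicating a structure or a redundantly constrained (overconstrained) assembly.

link 0 = ground. State L|J1|J2 = 1|0|0
+link1  2|0|0
+link2  3|0|0
PS(0,1) f=2→J2  3|0|1
+link3  4|0|1
+link4  5|0|1
R(3,4) f=1→J1  5|1|1
P(2,3) f=1→J1  5|2|1
P(3,0) f=1→J1  5|3|1
+link5  6|3|1
R(0,5) f=1→J1  6|4|1
PS(0,2) f=2→J2  6|4|2
+link6  7|4|2
P(4,6) f=1→J1  7|5|2
+link7  8|5|2
PS(7,0) f=2→J2  8|5|3
C(6,1) f=2→J2  8|5|4
+link8  9|5|4
PS(8,0) f=2→J2  9|5|5
PS(8,4) f=2→J2  9|5|6
+link9  10|5|6
P(2,9) f=1→J1  10|6|6
M = 3(10−1)−2·6−6 = 27−12−6 = 9

M = 9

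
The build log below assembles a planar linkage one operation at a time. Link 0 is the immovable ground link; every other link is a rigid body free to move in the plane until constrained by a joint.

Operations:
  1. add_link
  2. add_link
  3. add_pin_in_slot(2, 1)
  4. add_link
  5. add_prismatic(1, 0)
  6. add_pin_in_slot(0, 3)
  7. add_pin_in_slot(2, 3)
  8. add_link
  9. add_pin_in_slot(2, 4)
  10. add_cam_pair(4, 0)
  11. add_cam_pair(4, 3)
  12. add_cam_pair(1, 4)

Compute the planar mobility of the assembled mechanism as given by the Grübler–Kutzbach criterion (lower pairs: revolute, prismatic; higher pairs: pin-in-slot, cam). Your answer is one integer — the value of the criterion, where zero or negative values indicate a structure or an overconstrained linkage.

M = 3

(L,J1,J2)=(1,0,0); link0 fixed
link1: (2,0,0)
link2: (3,0,0)
PS 2-1 [J2]: (3,0,1)
link3: (4,0,1)
P 1-0 [J1]: (4,1,1)
PS 0-3 [J2]: (4,1,2)
PS 2-3 [J2]: (4,1,3)
link4: (5,1,3)
PS 2-4 [J2]: (5,1,4)
C 4-0 [J2]: (5,1,5)
C 4-3 [J2]: (5,1,6)
C 1-4 [J2]: (5,1,7)
Grübler: 3·4 − 2·1 − 7 = 3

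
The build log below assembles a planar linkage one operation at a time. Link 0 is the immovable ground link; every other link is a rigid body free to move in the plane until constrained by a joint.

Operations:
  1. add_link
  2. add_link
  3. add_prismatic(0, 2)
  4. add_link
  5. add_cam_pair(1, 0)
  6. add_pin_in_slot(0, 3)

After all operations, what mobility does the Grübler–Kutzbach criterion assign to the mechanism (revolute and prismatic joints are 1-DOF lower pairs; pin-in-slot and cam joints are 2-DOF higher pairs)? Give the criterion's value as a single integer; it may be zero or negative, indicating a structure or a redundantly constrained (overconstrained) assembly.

link 0 = ground. State L|J1|J2 = 1|0|0
+link1  2|0|0
+link2  3|0|0
P(0,2) f=1→J1  3|1|0
+link3  4|1|0
C(1,0) f=2→J2  4|1|1
PS(0,3) f=2→J2  4|1|2
M = 3(4−1)−2·1−2 = 9−2−2 = 5

M = 5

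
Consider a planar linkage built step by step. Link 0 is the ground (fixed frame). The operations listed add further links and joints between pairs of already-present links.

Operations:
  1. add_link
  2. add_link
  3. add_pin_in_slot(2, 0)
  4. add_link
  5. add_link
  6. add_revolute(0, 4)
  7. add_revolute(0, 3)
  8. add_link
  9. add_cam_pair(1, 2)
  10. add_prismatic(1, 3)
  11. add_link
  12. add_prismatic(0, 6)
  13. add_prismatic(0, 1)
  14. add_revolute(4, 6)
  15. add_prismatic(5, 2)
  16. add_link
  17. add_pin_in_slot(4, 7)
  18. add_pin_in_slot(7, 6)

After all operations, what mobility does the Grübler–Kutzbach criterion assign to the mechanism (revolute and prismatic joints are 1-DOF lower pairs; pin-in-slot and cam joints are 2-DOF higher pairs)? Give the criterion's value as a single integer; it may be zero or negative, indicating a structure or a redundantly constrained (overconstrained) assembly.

(L,J1,J2)=(1,0,0); link0 fixed
link1: (2,0,0)
link2: (3,0,0)
PS 2-0 [J2]: (3,0,1)
link3: (4,0,1)
link4: (5,0,1)
R 0-4 [J1]: (5,1,1)
R 0-3 [J1]: (5,2,1)
link5: (6,2,1)
C 1-2 [J2]: (6,2,2)
P 1-3 [J1]: (6,3,2)
link6: (7,3,2)
P 0-6 [J1]: (7,4,2)
P 0-1 [J1]: (7,5,2)
R 4-6 [J1]: (7,6,2)
P 5-2 [J1]: (7,7,2)
link7: (8,7,2)
PS 4-7 [J2]: (8,7,3)
PS 7-6 [J2]: (8,7,4)
Grübler: 3·7 − 2·7 − 4 = 3

M = 3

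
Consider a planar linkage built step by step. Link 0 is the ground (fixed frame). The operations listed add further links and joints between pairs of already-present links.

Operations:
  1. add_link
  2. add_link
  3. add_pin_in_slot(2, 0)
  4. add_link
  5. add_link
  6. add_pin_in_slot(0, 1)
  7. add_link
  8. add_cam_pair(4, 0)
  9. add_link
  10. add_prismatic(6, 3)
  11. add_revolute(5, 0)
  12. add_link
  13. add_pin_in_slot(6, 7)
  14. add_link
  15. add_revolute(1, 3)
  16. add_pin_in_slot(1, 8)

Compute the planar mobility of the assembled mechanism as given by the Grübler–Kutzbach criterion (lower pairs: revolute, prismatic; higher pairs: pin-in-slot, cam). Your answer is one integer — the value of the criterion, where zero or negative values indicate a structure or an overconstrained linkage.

link 0 = ground. State L|J1|J2 = 1|0|0
+link1  2|0|0
+link2  3|0|0
PS(2,0) f=2→J2  3|0|1
+link3  4|0|1
+link4  5|0|1
PS(0,1) f=2→J2  5|0|2
+link5  6|0|2
C(4,0) f=2→J2  6|0|3
+link6  7|0|3
P(6,3) f=1→J1  7|1|3
R(5,0) f=1→J1  7|2|3
+link7  8|2|3
PS(6,7) f=2→J2  8|2|4
+link8  9|2|4
R(1,3) f=1→J1  9|3|4
PS(1,8) f=2→J2  9|3|5
M = 3(9−1)−2·3−5 = 24−6−5 = 13

M = 13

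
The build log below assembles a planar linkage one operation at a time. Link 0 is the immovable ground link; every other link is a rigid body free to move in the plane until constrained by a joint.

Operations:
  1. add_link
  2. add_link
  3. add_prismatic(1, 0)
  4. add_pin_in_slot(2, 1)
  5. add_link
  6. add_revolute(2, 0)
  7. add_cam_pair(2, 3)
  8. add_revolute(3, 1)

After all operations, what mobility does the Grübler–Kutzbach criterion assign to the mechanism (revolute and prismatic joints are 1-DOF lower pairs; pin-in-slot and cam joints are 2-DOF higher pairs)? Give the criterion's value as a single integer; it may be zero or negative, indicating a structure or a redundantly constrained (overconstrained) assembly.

M = 1

(L,J1,J2)=(1,0,0); link0 fixed
link1: (2,0,0)
link2: (3,0,0)
P 1-0 [J1]: (3,1,0)
PS 2-1 [J2]: (3,1,1)
link3: (4,1,1)
R 2-0 [J1]: (4,2,1)
C 2-3 [J2]: (4,2,2)
R 3-1 [J1]: (4,3,2)
Grübler: 3·3 − 2·3 − 2 = 1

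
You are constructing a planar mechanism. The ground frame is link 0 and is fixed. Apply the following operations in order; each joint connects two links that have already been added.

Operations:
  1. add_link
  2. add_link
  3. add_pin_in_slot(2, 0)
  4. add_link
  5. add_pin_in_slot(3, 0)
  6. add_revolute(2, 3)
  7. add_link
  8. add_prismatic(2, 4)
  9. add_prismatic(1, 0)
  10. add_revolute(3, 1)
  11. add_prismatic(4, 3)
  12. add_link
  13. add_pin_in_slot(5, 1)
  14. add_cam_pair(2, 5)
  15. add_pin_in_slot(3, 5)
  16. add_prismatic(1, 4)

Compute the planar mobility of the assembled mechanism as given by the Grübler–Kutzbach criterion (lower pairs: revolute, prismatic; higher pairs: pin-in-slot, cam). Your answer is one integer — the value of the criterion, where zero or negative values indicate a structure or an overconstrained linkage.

M = -2

ground; <1,0,0>
#1 <2,0,0>
#2 <3,0,0>
PS:2↔0 J2 <3,0,1>
#3 <4,0,1>
PS:3↔0 J2 <4,0,2>
R:2↔3 J1 <4,1,2>
#4 <5,1,2>
P:2↔4 J1 <5,2,2>
P:1↔0 J1 <5,3,2>
R:3↔1 J1 <5,4,2>
P:4↔3 J1 <5,5,2>
#5 <6,5,2>
PS:5↔1 J2 <6,5,3>
C:2↔5 J2 <6,5,4>
PS:3↔5 J2 <6,5,5>
P:1↔4 J1 <6,6,5>
3×5 − 2×6 − 1×5 = -2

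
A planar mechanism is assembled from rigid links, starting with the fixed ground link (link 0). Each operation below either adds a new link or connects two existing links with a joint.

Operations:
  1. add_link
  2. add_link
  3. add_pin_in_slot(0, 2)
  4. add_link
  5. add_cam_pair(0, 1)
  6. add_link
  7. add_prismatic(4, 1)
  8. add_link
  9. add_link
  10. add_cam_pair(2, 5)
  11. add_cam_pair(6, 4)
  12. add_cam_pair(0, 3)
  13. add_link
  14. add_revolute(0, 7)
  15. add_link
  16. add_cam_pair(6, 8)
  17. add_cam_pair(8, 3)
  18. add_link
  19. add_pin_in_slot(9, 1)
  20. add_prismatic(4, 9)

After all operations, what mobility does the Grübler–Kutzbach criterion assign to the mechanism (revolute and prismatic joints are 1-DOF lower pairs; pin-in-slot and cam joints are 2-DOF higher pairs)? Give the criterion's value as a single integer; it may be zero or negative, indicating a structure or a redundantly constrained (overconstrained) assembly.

M = 13

L=1 J1=0 J2=0
add link → L=2 J1=0 J2=0
add link → L=3 J1=0 J2=0
PS@0,2 dof=2 J2 → L=3 J1=0 J2=1
add link → L=4 J1=0 J2=1
C@0,1 dof=2 J2 → L=4 J1=0 J2=2
add link → L=5 J1=0 J2=2
P@4,1 dof=1 J1 → L=5 J1=1 J2=2
add link → L=6 J1=1 J2=2
add link → L=7 J1=1 J2=2
C@2,5 dof=2 J2 → L=7 J1=1 J2=3
C@6,4 dof=2 J2 → L=7 J1=1 J2=4
C@0,3 dof=2 J2 → L=7 J1=1 J2=5
add link → L=8 J1=1 J2=5
R@0,7 dof=1 J1 → L=8 J1=2 J2=5
add link → L=9 J1=2 J2=5
C@6,8 dof=2 J2 → L=9 J1=2 J2=6
C@8,3 dof=2 J2 → L=9 J1=2 J2=7
add link → L=10 J1=2 J2=7
PS@9,1 dof=2 J2 → L=10 J1=2 J2=8
P@4,9 dof=1 J1 → L=10 J1=3 J2=8
M=3(L−1)−2J1−J2=3·9−2·3−8=13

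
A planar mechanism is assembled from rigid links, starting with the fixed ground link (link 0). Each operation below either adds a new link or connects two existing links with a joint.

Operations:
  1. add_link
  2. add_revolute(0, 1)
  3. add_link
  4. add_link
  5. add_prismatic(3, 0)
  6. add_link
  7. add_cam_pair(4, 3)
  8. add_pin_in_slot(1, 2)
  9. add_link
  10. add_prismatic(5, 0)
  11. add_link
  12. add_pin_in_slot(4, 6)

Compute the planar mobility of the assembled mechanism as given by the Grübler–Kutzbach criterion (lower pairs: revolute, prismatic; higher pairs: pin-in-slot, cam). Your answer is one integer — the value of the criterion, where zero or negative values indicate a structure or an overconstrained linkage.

M = 9

[1;0;0] (link 0 is ground)
L+ [2;0;0]
R(0,1)∈J1 [2;1;0]
L+ [3;1;0]
L+ [4;1;0]
P(3,0)∈J1 [4;2;0]
L+ [5;2;0]
C(4,3)∈J2 [5;2;1]
PS(1,2)∈J2 [5;2;2]
L+ [6;2;2]
P(5,0)∈J1 [6;3;2]
L+ [7;3;2]
PS(4,6)∈J2 [7;3;3]
mobility = 18 − 6 − 3 = 9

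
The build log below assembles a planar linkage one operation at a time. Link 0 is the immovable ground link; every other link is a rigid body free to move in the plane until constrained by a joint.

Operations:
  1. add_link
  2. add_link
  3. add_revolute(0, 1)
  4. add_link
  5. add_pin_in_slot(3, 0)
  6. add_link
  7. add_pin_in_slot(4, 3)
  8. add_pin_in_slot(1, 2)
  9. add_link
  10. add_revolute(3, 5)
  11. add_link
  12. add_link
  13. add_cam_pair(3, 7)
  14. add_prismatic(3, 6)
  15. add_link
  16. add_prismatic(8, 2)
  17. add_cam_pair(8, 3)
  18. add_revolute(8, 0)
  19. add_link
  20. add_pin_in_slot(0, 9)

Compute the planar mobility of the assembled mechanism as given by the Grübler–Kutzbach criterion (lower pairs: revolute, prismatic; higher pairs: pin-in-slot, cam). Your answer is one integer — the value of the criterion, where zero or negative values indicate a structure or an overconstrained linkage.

ground; <1,0,0>
#1 <2,0,0>
#2 <3,0,0>
R:0↔1 J1 <3,1,0>
#3 <4,1,0>
PS:3↔0 J2 <4,1,1>
#4 <5,1,1>
PS:4↔3 J2 <5,1,2>
PS:1↔2 J2 <5,1,3>
#5 <6,1,3>
R:3↔5 J1 <6,2,3>
#6 <7,2,3>
#7 <8,2,3>
C:3↔7 J2 <8,2,4>
P:3↔6 J1 <8,3,4>
#8 <9,3,4>
P:8↔2 J1 <9,4,4>
C:8↔3 J2 <9,4,5>
R:8↔0 J1 <9,5,5>
#9 <10,5,5>
PS:0↔9 J2 <10,5,6>
3×9 − 2×5 − 1×6 = 11

M = 11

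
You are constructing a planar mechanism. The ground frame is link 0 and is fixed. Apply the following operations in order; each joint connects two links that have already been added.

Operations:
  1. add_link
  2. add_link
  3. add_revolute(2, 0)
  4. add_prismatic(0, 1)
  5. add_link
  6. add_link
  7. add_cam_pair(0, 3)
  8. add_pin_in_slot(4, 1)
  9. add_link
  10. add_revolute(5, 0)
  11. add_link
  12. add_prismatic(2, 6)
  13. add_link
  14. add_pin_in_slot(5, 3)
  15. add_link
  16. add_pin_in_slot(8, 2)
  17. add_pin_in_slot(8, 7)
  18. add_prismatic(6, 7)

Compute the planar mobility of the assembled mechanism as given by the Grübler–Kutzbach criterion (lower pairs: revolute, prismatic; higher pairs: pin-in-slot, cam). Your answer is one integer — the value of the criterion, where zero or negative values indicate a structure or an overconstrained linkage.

M = 9

L=1 J1=0 J2=0
add link → L=2 J1=0 J2=0
add link → L=3 J1=0 J2=0
R@2,0 dof=1 J1 → L=3 J1=1 J2=0
P@0,1 dof=1 J1 → L=3 J1=2 J2=0
add link → L=4 J1=2 J2=0
add link → L=5 J1=2 J2=0
C@0,3 dof=2 J2 → L=5 J1=2 J2=1
PS@4,1 dof=2 J2 → L=5 J1=2 J2=2
add link → L=6 J1=2 J2=2
R@5,0 dof=1 J1 → L=6 J1=3 J2=2
add link → L=7 J1=3 J2=2
P@2,6 dof=1 J1 → L=7 J1=4 J2=2
add link → L=8 J1=4 J2=2
PS@5,3 dof=2 J2 → L=8 J1=4 J2=3
add link → L=9 J1=4 J2=3
PS@8,2 dof=2 J2 → L=9 J1=4 J2=4
PS@8,7 dof=2 J2 → L=9 J1=4 J2=5
P@6,7 dof=1 J1 → L=9 J1=5 J2=5
M=3(L−1)−2J1−J2=3·8−2·5−5=9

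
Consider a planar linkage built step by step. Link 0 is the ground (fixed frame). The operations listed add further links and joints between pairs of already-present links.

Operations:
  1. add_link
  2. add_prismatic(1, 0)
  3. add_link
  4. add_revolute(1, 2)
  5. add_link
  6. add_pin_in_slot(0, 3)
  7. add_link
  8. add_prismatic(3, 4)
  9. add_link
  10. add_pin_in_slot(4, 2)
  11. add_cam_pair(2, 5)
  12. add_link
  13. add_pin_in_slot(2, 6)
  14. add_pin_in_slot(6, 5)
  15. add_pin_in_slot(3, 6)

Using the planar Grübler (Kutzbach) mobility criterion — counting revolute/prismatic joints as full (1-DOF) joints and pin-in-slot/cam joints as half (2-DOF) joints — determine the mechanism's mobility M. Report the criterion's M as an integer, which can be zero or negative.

M = 6

ground; <1,0,0>
#1 <2,0,0>
P:1↔0 J1 <2,1,0>
#2 <3,1,0>
R:1↔2 J1 <3,2,0>
#3 <4,2,0>
PS:0↔3 J2 <4,2,1>
#4 <5,2,1>
P:3↔4 J1 <5,3,1>
#5 <6,3,1>
PS:4↔2 J2 <6,3,2>
C:2↔5 J2 <6,3,3>
#6 <7,3,3>
PS:2↔6 J2 <7,3,4>
PS:6↔5 J2 <7,3,5>
PS:3↔6 J2 <7,3,6>
3×6 − 2×3 − 1×6 = 6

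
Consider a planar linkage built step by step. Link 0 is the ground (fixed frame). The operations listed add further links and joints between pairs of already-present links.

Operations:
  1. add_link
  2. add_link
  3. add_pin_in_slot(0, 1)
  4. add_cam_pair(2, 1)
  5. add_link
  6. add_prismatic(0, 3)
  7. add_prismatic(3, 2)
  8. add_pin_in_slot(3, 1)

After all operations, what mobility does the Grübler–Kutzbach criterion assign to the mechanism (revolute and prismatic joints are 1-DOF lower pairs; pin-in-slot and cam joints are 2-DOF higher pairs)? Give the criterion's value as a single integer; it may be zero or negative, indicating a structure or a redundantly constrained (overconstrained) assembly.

link 0 = ground. State L|J1|J2 = 1|0|0
+link1  2|0|0
+link2  3|0|0
PS(0,1) f=2→J2  3|0|1
C(2,1) f=2→J2  3|0|2
+link3  4|0|2
P(0,3) f=1→J1  4|1|2
P(3,2) f=1→J1  4|2|2
PS(3,1) f=2→J2  4|2|3
M = 3(4−1)−2·2−3 = 9−4−3 = 2

M = 2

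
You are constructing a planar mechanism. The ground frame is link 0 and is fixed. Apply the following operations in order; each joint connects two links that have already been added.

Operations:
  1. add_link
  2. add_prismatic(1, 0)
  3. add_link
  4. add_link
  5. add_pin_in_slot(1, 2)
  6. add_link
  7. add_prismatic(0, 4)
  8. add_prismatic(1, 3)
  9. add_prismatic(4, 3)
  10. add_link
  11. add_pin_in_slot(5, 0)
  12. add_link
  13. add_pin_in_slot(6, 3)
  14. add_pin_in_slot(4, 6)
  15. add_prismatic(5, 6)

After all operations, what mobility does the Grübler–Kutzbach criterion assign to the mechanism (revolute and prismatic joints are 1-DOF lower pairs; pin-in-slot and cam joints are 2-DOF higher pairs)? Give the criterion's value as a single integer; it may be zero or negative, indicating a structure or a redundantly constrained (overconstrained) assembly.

M = 4

[1;0;0] (link 0 is ground)
L+ [2;0;0]
P(1,0)∈J1 [2;1;0]
L+ [3;1;0]
L+ [4;1;0]
PS(1,2)∈J2 [4;1;1]
L+ [5;1;1]
P(0,4)∈J1 [5;2;1]
P(1,3)∈J1 [5;3;1]
P(4,3)∈J1 [5;4;1]
L+ [6;4;1]
PS(5,0)∈J2 [6;4;2]
L+ [7;4;2]
PS(6,3)∈J2 [7;4;3]
PS(4,6)∈J2 [7;4;4]
P(5,6)∈J1 [7;5;4]
mobility = 18 − 10 − 4 = 4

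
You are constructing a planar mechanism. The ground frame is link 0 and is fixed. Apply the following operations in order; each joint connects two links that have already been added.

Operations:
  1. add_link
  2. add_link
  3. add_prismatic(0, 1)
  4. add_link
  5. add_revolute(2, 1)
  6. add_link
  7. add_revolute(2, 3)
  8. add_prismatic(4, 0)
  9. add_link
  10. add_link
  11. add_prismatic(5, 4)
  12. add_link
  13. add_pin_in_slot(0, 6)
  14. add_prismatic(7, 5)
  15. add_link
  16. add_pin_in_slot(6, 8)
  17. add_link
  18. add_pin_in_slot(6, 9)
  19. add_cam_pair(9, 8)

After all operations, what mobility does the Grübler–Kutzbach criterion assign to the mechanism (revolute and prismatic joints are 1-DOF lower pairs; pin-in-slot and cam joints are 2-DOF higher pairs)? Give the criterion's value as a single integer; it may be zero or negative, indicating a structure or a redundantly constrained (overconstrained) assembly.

M = 11

(L,J1,J2)=(1,0,0); link0 fixed
link1: (2,0,0)
link2: (3,0,0)
P 0-1 [J1]: (3,1,0)
link3: (4,1,0)
R 2-1 [J1]: (4,2,0)
link4: (5,2,0)
R 2-3 [J1]: (5,3,0)
P 4-0 [J1]: (5,4,0)
link5: (6,4,0)
link6: (7,4,0)
P 5-4 [J1]: (7,5,0)
link7: (8,5,0)
PS 0-6 [J2]: (8,5,1)
P 7-5 [J1]: (8,6,1)
link8: (9,6,1)
PS 6-8 [J2]: (9,6,2)
link9: (10,6,2)
PS 6-9 [J2]: (10,6,3)
C 9-8 [J2]: (10,6,4)
Grübler: 3·9 − 2·6 − 4 = 11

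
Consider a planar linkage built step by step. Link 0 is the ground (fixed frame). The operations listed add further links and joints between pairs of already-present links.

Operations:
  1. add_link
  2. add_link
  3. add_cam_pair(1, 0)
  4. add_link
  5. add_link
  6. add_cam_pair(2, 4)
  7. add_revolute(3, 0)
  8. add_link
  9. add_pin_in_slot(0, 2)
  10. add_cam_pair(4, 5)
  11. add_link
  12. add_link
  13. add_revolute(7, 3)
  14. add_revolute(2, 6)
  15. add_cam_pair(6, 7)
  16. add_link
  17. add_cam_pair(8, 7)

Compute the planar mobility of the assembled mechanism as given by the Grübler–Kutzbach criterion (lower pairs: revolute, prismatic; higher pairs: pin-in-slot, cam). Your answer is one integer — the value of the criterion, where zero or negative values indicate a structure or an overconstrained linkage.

(L,J1,J2)=(1,0,0); link0 fixed
link1: (2,0,0)
link2: (3,0,0)
C 1-0 [J2]: (3,0,1)
link3: (4,0,1)
link4: (5,0,1)
C 2-4 [J2]: (5,0,2)
R 3-0 [J1]: (5,1,2)
link5: (6,1,2)
PS 0-2 [J2]: (6,1,3)
C 4-5 [J2]: (6,1,4)
link6: (7,1,4)
link7: (8,1,4)
R 7-3 [J1]: (8,2,4)
R 2-6 [J1]: (8,3,4)
C 6-7 [J2]: (8,3,5)
link8: (9,3,5)
C 8-7 [J2]: (9,3,6)
Grübler: 3·8 − 2·3 − 6 = 12

M = 12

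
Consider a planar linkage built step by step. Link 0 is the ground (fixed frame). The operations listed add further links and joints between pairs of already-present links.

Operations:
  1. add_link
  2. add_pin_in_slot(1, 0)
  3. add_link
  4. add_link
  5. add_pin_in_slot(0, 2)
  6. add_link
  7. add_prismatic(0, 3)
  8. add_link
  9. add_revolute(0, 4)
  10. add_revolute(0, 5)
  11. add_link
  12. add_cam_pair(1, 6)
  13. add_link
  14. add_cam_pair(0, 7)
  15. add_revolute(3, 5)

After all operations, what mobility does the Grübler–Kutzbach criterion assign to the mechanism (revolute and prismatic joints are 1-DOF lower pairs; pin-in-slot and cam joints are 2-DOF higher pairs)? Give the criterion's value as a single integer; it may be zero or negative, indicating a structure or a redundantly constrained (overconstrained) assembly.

M = 9

L=1 J1=0 J2=0
add link → L=2 J1=0 J2=0
PS@1,0 dof=2 J2 → L=2 J1=0 J2=1
add link → L=3 J1=0 J2=1
add link → L=4 J1=0 J2=1
PS@0,2 dof=2 J2 → L=4 J1=0 J2=2
add link → L=5 J1=0 J2=2
P@0,3 dof=1 J1 → L=5 J1=1 J2=2
add link → L=6 J1=1 J2=2
R@0,4 dof=1 J1 → L=6 J1=2 J2=2
R@0,5 dof=1 J1 → L=6 J1=3 J2=2
add link → L=7 J1=3 J2=2
C@1,6 dof=2 J2 → L=7 J1=3 J2=3
add link → L=8 J1=3 J2=3
C@0,7 dof=2 J2 → L=8 J1=3 J2=4
R@3,5 dof=1 J1 → L=8 J1=4 J2=4
M=3(L−1)−2J1−J2=3·7−2·4−4=9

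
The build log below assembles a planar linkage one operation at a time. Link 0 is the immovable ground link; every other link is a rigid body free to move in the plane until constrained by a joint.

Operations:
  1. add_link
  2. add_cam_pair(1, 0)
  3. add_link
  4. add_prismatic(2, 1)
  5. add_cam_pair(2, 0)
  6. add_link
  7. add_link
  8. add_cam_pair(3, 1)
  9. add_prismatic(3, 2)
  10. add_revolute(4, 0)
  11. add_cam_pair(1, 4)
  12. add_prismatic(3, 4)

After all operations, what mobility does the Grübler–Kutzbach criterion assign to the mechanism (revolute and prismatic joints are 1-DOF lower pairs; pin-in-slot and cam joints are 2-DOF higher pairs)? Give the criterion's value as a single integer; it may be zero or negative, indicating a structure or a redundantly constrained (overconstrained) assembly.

M = 0

[1;0;0] (link 0 is ground)
L+ [2;0;0]
C(1,0)∈J2 [2;0;1]
L+ [3;0;1]
P(2,1)∈J1 [3;1;1]
C(2,0)∈J2 [3;1;2]
L+ [4;1;2]
L+ [5;1;2]
C(3,1)∈J2 [5;1;3]
P(3,2)∈J1 [5;2;3]
R(4,0)∈J1 [5;3;3]
C(1,4)∈J2 [5;3;4]
P(3,4)∈J1 [5;4;4]
mobility = 12 − 8 − 4 = 0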